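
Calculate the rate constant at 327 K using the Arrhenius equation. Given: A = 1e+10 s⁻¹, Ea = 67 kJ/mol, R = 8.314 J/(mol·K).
1.98e-01 s⁻¹

k = A·exp(-Ea/(R·T)) = 1e+10·exp(-67000/(8.314·327)) = 1e+10·exp(-24.6443) = 1e+10·1.9820e-11 = 1.98e-01 s⁻¹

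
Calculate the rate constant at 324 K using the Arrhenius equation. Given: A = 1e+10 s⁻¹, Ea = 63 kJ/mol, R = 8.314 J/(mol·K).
6.96e-01 s⁻¹

k = A·exp(-Ea/(R·T)) = 1e+10·exp(-63000/(8.314·324)) = 1e+10·exp(-23.3876) = 1e+10·6.9646e-11 = 6.96e-01 s⁻¹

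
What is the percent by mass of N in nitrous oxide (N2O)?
Mass of N in formula = 14.01 × 2 = 28.02 g/mol
Molar mass = 44.02 g/mol
% N = (28.02/44.02) × 100% = 63.65%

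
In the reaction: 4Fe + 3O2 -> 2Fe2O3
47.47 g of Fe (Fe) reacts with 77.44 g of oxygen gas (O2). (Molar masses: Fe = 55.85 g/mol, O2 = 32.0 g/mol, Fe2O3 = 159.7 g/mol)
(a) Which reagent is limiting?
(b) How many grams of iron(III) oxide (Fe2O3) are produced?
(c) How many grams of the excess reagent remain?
(a) Fe, (b) 67.87 g, (c) 57.04 g

Moles of Fe = 47.47 g ÷ 55.85 g/mol = 0.849955 mol
Moles of O2 = 77.44 g ÷ 32.0 g/mol = 2.42 mol
Moles ÷ coefficient: Fe: 0.849955/4 = 0.2125, O2: 2.42/3 = 0.8067
(a) Fe has the smaller value, so Fe is the limiting reagent.
(b) Moles of Fe2O3 = 0.849955 mol Fe × (2/4) = 0.424978 mol; mass = 0.424978 mol × 159.7 g/mol = 67.87 g
(c) O2 consumed = 0.849955 × (3/4) = 0.637466 mol; remaining = 2.42 − 0.637466 = 1.78253 mol; mass = 1.78253 mol × 32.0 g/mol = 57.04 g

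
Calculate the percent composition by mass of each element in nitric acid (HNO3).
H: 1.60%, N: 22.23%, O: 76.17%

Molar mass of HNO3 = 63.02 g/mol
% H = (1 × 1.008) / 63.02 × 100% = 1.008 / 63.02 × 100% = 1.60%
% N = (1 × 14.01) / 63.02 × 100% = 14.01 / 63.02 × 100% = 22.23%
% O = (3 × 16.0) / 63.02 × 100% = 48 / 63.02 × 100% = 76.17%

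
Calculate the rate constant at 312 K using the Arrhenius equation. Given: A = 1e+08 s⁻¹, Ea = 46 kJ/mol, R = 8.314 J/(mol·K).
1.99e+00 s⁻¹

k = A·exp(-Ea/(R·T)) = 1e+08·exp(-46000/(8.314·312)) = 1e+08·exp(-17.7334) = 1e+08·1.9882e-08 = 1.99e+00 s⁻¹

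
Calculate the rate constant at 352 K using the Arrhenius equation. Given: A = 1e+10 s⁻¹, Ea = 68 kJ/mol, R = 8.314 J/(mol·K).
8.11e-01 s⁻¹

k = A·exp(-Ea/(R·T)) = 1e+10·exp(-68000/(8.314·352)) = 1e+10·exp(-23.2357) = 1e+10·8.1069e-11 = 8.11e-01 s⁻¹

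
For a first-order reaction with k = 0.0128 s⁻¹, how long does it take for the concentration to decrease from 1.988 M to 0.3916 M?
126.93 s

From ln[A] = ln[A]₀ - k·t: t = ln([A]₀/[A])/k = ln(1.988/0.3916)/0.0128 = ln(5.0766)/0.0128 = 1.6246/0.0128 = 126.93 s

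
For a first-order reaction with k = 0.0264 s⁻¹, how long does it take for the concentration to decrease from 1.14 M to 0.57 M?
26.26 s

From ln[A] = ln[A]₀ - k·t: t = ln([A]₀/[A])/k = ln(1.14/0.57)/0.0264 = ln(2.0000)/0.0264 = 0.6931/0.0264 = 26.26 s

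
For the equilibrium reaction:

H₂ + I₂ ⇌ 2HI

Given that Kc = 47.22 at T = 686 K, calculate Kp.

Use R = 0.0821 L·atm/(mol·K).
K_p = 47.2200

Δn = (moles gaseous products) − (moles gaseous reactants) = 0
T = 686 K; RT = 0.0821 × 686 = 56.3206
Kp = Kc·(RT)^Δn = 47.22 × (56.3206)^0 = 47.22 × 1 = 47.2200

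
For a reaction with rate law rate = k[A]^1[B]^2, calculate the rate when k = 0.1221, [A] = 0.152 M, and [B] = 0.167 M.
0.0005176 M/s

rate = k·[A]^1·[B]^2 = 0.1221·(0.152)^1·(0.167)^2 = 0.1221·0.152·0.027889 = 0.0005176 M/s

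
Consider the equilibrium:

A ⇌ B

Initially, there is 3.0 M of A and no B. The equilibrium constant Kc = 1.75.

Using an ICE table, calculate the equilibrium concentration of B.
[B] = 1.909 M

ICE: [A] = 3.0 − x, [B] = x.
Kc = x/(3.0 − x) = 1.75 ⇒ x = 1.75·3.0/(1 + 1.75) = 5.25/2.75 = 1.909.
[B] = x = 1.909 M.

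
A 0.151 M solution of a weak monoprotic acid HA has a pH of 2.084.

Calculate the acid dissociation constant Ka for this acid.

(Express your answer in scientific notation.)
K_a = 4.76e-04

[H⁺] = 10^(−pH) = 10^(−2.084) = 8.241e-03 M. For HA ⇌ H⁺ + A⁻, Ka = x²/(C − x) = (8.241e-03)²/(0.151 − 8.241e-03) = 4.76e-04.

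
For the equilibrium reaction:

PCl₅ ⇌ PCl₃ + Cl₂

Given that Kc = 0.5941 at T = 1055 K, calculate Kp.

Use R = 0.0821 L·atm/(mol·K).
K_p = 51.4583

Δn = (moles gaseous products) − (moles gaseous reactants) = 1
T = 1055 K; RT = 0.0821 × 1055 = 86.6155
Kp = Kc·(RT)^Δn = 0.5941 × (86.6155)^1 = 0.5941 × 86.6155 = 51.4583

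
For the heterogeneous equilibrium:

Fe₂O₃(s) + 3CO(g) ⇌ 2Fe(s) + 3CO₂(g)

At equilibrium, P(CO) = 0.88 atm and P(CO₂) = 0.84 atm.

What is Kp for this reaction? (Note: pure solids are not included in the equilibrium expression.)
K_p = 0.870

Solids (Fe₂O₃, Fe) are excluded.
Kp = P(CO₂)³/P(CO)³ = (0.84)³/(0.88)³ = 0.5927/0.6815 = 0.870.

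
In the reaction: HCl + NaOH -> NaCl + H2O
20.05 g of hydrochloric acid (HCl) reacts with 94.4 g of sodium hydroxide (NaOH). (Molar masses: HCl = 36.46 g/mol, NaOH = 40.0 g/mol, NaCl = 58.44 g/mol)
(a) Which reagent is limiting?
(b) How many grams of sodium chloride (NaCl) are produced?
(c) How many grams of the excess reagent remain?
(a) HCl, (b) 32.14 g, (c) 72.4 g

Moles of HCl = 20.05 g ÷ 36.46 g/mol = 0.549918 mol
Moles of NaOH = 94.4 g ÷ 40.0 g/mol = 2.36 mol
Moles ÷ coefficient: HCl: 0.549918/1 = 0.5499, NaOH: 2.36/1 = 2.36
(a) HCl has the smaller value, so HCl is the limiting reagent.
(b) Moles of NaCl = 0.549918 mol HCl × (1/1) = 0.549918 mol; mass = 0.549918 mol × 58.44 g/mol = 32.14 g
(c) NaOH consumed = 0.549918 × (1/1) = 0.549918 mol; remaining = 2.36 − 0.549918 = 1.81008 mol; mass = 1.81008 mol × 40.0 g/mol = 72.4 g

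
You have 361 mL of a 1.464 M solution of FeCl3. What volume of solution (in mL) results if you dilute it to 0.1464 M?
Using M₁V₁ = M₂V₂:
1.464 × 361 = 0.1464 × V₂
V₂ = (1.464 × 361) / 0.1464 = 3610 mL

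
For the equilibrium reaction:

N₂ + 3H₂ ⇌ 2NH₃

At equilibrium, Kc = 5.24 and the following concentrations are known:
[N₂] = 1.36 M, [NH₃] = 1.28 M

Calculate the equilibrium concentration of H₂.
[H₂] = 0.6126 M

Kc = ([NH₃]^2) / ([N₂] × [H₂]^3) = 5.24
[H₂]^3 = (product terms)/(Kc · other reactant terms) = 1.6384 / (5.24 · 1.36) = 0.22991
[H₂] = (0.22991)^(1/3) = 0.6126 M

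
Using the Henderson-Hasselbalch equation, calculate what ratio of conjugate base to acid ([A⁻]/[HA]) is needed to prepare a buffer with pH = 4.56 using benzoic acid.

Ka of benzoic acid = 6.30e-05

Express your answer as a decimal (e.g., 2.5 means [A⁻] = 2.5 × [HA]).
[A⁻]/[HA] = 2.287

pKa = −log(6.30e-05) = 4.2007. pH = pKa + log([A⁻]/[HA]). 4.56 = 4.2007 + log(ratio). log(ratio) = 4.56 − 4.2007 = 0.3593. ratio = 10^(0.3593) = 2.287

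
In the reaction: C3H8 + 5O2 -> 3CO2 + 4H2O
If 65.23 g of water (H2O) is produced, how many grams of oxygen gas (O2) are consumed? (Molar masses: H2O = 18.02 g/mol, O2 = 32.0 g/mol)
Moles of H2O = 65.23 g ÷ 18.02 g/mol = 3.61987 mol
Mole ratio: 5 mol O2 / 4 mol H2O
Moles of O2 = 3.61987 × (5/4) = 4.52483 mol
Mass of O2 = 4.52483 mol × 32.0 g/mol = 144.8 g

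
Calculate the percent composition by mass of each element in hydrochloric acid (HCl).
H: 2.76%, Cl: 97.23%

Molar mass of HCl = 36.46 g/mol
% H = (1 × 1.008) / 36.46 × 100% = 1.008 / 36.46 × 100% = 2.76%
% Cl = (1 × 35.45) / 36.46 × 100% = 35.45 / 36.46 × 100% = 97.23%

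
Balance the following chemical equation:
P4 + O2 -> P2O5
Balanced equation:
P4 + 5O2 -> 2P2O5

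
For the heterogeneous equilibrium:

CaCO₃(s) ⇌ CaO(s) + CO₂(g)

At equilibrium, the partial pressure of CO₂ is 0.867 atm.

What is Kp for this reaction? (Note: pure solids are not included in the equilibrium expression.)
K_p = 0.867

Solids (CaCO₃, CaO) have activity 1 and are excluded.
Kp = P(CO₂) = 0.867.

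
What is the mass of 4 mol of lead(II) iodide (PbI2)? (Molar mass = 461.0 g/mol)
Mass = 4 mol × 461.0 g/mol = 1844 g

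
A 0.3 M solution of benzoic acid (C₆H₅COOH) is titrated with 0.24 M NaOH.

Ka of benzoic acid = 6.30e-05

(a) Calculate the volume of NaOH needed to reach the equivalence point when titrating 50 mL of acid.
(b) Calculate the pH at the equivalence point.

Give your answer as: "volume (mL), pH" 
V = 62.5 mL, pH = 8.66

(a) At equivalence: moles acid = moles base.
moles acid = 0.3 × 0.05 = 0.015 mol; V_NaOH = 0.015/0.24 = 0.0625 L = 62.5 mL.
(b) At equivalence, all acid → conjugate base A⁻ at [A⁻] = 0.015/0.1125 = 0.1333 M.
Kb = Kw/Ka = 1.0e-14/6.30e-05 = 1.587e-10; [OH⁻] = √(Kb·[A⁻]) = 4.600e-06; pOH = 5.34; pH = 14 − pOH = 8.66.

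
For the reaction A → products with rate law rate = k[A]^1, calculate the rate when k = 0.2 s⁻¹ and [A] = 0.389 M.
0.0778 M/s

rate = k·[A]^1 = 0.2·(0.389)^1 = 0.2·0.389 = 0.0778 M/s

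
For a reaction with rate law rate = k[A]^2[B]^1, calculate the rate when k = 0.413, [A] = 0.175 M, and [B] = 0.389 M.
0.00492 M/s

rate = k·[A]^2·[B]^1 = 0.413·(0.175)^2·(0.389)^1 = 0.413·0.030625·0.389 = 0.00492 M/s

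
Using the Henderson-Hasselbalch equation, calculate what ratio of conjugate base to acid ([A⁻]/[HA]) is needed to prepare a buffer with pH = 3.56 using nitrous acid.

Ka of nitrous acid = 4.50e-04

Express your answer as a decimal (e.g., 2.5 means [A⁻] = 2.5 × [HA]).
[A⁻]/[HA] = 1.634

pKa = −log(4.50e-04) = 3.3468. pH = pKa + log([A⁻]/[HA]). 3.56 = 3.3468 + log(ratio). log(ratio) = 3.56 − 3.3468 = 0.2132. ratio = 10^(0.2132) = 1.634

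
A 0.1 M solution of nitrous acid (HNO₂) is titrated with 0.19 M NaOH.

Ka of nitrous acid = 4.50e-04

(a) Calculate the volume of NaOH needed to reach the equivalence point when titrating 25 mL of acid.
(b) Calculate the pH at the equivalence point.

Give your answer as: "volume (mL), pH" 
V = 13.2 mL, pH = 8.08

(a) At equivalence: moles acid = moles base.
moles acid = 0.1 × 0.025 = 0.0025 mol; V_NaOH = 0.0025/0.19 = 0.01316 L = 13.2 mL.
(b) At equivalence, all acid → conjugate base A⁻ at [A⁻] = 0.0025/0.03816 = 0.06552 M.
Kb = Kw/Ka = 1.0e-14/4.50e-04 = 2.222e-11; [OH⁻] = √(Kb·[A⁻]) = 1.207e-06; pOH = 5.92; pH = 14 − pOH = 8.08.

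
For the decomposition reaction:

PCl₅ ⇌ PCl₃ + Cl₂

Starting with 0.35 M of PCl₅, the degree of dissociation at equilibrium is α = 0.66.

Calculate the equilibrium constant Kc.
K_c = 0.4484

x = α·[A]₀ = 0.66 × 0.35 = 0.231 M dissociated.
At eq: [PCl₅] = 0.35 − 0.231 = 0.119 M; [PCl₃] = [Cl₂] = x = 0.231 M.
Kc = [PCl₃][Cl₂]/[PCl₅] = (0.231)²/0.119 = 0.4484.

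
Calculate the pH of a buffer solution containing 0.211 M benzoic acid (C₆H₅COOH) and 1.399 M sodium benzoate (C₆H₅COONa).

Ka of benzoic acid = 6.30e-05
pH = 5.02

pKa = -log(6.30e-05) = 4.20. pH = pKa + log([A⁻]/[HA]) = 4.20 + log(1.399/0.211)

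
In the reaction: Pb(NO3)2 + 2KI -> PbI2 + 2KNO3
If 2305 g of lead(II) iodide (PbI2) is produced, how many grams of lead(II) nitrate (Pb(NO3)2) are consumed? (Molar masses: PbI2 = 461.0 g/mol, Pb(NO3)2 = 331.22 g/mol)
Moles of PbI2 = 2305 g ÷ 461.0 g/mol = 5 mol
Mole ratio: 1 mol Pb(NO3)2 / 1 mol PbI2
Moles of Pb(NO3)2 = 5 × (1/1) = 5 mol
Mass of Pb(NO3)2 = 5 mol × 331.22 g/mol = 1656 g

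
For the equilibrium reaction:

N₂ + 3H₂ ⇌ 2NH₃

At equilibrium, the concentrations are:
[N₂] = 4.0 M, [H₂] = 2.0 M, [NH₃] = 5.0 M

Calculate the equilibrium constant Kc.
K_c = 0.7812

Kc = ([NH₃]^2) / ([N₂] × [H₂]^3)
   = ((5.0)^2) / ((4.0)·(2.0)^3)
   = 25 / 32 = 0.7812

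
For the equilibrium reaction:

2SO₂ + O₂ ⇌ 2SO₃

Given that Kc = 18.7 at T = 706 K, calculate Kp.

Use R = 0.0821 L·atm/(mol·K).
K_p = 0.3226

Δn = (moles gaseous products) − (moles gaseous reactants) = -1
T = 706 K; RT = 0.0821 × 706 = 57.9626
Kp = Kc·(RT)^Δn = 18.7 × (57.9626)^-1 = 18.7 × 0.0172525 = 0.3226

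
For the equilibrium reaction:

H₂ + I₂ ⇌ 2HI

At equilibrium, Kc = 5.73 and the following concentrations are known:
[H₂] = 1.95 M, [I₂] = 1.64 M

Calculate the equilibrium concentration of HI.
[HI] = 4.2807 M

Kc = ([HI]^2) / ([H₂] × [I₂]) = 5.73
[HI]^2 = Kc · (reactant terms)/(other product terms) = 5.73 · 3.198 / 1 = 18.325
[HI] = (18.325)^(1/2) = 4.2807 M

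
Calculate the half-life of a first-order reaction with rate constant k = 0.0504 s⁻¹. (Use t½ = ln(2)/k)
13.75 s

t½ = ln(2)/k = 0.6931/0.0504 = 13.75 s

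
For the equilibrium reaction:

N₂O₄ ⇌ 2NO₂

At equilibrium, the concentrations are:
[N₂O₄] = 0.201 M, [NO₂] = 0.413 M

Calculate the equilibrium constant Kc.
K_c = 0.8486

Kc = ([NO₂]^2) / ([N₂O₄])
   = ((0.413)^2) / ((0.201))
   = 0.17057 / 0.201 = 0.8486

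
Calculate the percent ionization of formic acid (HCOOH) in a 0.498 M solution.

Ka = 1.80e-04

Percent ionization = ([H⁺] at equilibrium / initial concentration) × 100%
Percent ionization = 1.88%

Let x = [H⁺]. Ka = x²/(C - x) ⇒ x² + (1.80e-04)x - (1.80e-04)(0.498) = 0. x = 9.3783e-03. Percent = (9.3783e-03/0.498) × 100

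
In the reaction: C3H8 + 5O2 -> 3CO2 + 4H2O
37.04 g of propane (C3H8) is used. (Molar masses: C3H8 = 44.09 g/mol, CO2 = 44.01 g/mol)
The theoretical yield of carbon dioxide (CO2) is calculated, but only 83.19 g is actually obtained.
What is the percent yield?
Moles of C3H8 = 37.04 g ÷ 44.09 g/mol = 0.8401 mol
Mole ratio: 3 mol CO2 / 1 mol C3H8
Moles of CO2 = 0.8401 × (3/1) = 2.5203 mol
Theoretical yield = 2.5203 mol × 44.01 g/mol = 110.92 g
Actual yield = 83.19 g
Percent yield = (83.19 / 110.92) × 100% = 75.0%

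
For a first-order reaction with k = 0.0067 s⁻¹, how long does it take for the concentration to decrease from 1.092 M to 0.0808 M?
388.63 s

From ln[A] = ln[A]₀ - k·t: t = ln([A]₀/[A])/k = ln(1.092/0.0808)/0.0067 = ln(13.5149)/0.0067 = 2.6038/0.0067 = 388.63 s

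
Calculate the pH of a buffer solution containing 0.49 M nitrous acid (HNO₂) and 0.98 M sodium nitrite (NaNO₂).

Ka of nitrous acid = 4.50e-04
pH = 3.65

pKa = -log(4.50e-04) = 3.35. pH = pKa + log([A⁻]/[HA]) = 3.35 + log(0.98/0.49)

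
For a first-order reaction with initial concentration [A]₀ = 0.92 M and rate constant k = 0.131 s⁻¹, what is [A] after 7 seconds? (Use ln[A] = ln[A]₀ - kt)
0.3677 M

ln[A] = ln[A]₀ - k·t = ln(0.92) - (0.131)·(7) = -0.0834 - 0.9170 = -1.0004
[A] = e^(-1.0004) = 0.3677 M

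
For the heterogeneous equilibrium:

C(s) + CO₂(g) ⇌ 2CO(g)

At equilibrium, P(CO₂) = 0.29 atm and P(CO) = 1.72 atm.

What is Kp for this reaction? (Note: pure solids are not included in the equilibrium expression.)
K_p = 10.201

Solid C is excluded.
Kp = P(CO)²/P(CO₂) = (1.72)²/0.29 = 2.958/0.29 = 10.201.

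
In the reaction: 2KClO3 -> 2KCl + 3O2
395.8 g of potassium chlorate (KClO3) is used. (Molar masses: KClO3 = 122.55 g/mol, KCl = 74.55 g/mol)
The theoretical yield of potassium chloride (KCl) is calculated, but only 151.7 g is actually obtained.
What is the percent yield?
Moles of KClO3 = 395.8 g ÷ 122.55 g/mol = 3.2297 mol
Mole ratio: 2 mol KCl / 2 mol KClO3
Moles of KCl = 3.2297 × (2/2) = 3.2297 mol
Theoretical yield = 3.2297 mol × 74.55 g/mol = 240.77 g
Actual yield = 151.7 g
Percent yield = (151.7 / 240.77) × 100% = 63.0%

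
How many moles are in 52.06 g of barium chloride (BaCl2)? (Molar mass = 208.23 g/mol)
Moles = 52.06 g ÷ 208.23 g/mol = 0.25 mol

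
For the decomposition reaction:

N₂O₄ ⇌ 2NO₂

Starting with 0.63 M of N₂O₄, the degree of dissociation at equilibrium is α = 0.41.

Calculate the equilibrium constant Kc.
K_c = 0.7180

x = α·[A]₀ = 0.41 × 0.63 = 0.2583 M dissociated.
At eq: [N₂O₄] = 0.63 − 0.2583 = 0.3717 M; [NO₂] = 2x = 0.5166 M.
Kc = [NO₂]²/[N₂O₄] = (0.5166)²/0.3717 = 0.718.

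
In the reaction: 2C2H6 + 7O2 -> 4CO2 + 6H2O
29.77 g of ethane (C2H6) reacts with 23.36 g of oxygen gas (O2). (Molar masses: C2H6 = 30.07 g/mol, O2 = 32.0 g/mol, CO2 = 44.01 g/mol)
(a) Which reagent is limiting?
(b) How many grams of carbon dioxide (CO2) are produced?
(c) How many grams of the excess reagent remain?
(a) O2, (b) 18.36 g, (c) 23.5 g

Moles of C2H6 = 29.77 g ÷ 30.07 g/mol = 0.990023 mol
Moles of O2 = 23.36 g ÷ 32.0 g/mol = 0.73 mol
Moles ÷ coefficient: C2H6: 0.990023/2 = 0.495, O2: 0.73/7 = 0.1043
(a) O2 has the smaller value, so O2 is the limiting reagent.
(b) Moles of CO2 = 0.73 mol O2 × (4/7) = 0.417143 mol; mass = 0.417143 mol × 44.01 g/mol = 18.36 g
(c) C2H6 consumed = 0.73 × (2/7) = 0.208571 mol; remaining = 0.990023 − 0.208571 = 0.781452 mol; mass = 0.781452 mol × 30.07 g/mol = 23.5 g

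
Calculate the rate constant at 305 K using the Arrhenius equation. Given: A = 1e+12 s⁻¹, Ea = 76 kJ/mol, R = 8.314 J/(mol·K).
9.63e-02 s⁻¹

k = A·exp(-Ea/(R·T)) = 1e+12·exp(-76000/(8.314·305)) = 1e+12·exp(-29.9712) = 1e+12·9.6313e-14 = 9.63e-02 s⁻¹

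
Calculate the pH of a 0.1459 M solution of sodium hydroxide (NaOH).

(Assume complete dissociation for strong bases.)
pH = 13.16

[OH⁻] = 0.1459 M for strong base. pOH = -log[OH⁻] = 0.84, pH = 14 - pOH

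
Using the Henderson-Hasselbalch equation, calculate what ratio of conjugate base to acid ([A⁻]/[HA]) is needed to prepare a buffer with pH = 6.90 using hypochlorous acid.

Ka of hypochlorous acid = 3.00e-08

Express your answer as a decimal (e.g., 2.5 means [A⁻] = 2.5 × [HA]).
[A⁻]/[HA] = 0.238

pKa = −log(3.00e-08) = 7.5229. pH = pKa + log([A⁻]/[HA]). 6.90 = 7.5229 + log(ratio). log(ratio) = 6.90 − 7.5229 = -0.6229. ratio = 10^(-0.6229) = 0.238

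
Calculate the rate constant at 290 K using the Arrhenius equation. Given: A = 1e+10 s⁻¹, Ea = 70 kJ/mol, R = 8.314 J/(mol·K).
2.46e-03 s⁻¹

k = A·exp(-Ea/(R·T)) = 1e+10·exp(-70000/(8.314·290)) = 1e+10·exp(-29.0329) = 1e+10·2.4614e-13 = 2.46e-03 s⁻¹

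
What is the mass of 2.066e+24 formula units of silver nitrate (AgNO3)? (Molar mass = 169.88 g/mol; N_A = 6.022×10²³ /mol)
Moles = 2.066e+24 ÷ 6.022×10²³ = 3.43075 mol
Mass = 3.43075 mol × 169.88 g/mol = 582.8 g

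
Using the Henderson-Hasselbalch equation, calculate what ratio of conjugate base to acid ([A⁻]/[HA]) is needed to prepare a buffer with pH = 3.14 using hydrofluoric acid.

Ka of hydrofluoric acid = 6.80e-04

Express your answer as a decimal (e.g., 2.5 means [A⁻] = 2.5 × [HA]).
[A⁻]/[HA] = 0.939

pKa = −log(6.80e-04) = 3.1675. pH = pKa + log([A⁻]/[HA]). 3.14 = 3.1675 + log(ratio). log(ratio) = 3.14 − 3.1675 = -0.0275. ratio = 10^(-0.0275) = 0.939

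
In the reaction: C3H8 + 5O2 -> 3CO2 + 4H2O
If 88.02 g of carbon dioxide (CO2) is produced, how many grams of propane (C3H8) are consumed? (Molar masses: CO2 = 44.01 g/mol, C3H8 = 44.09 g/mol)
Moles of CO2 = 88.02 g ÷ 44.01 g/mol = 2 mol
Mole ratio: 1 mol C3H8 / 3 mol CO2
Moles of C3H8 = 2 × (1/3) = 0.666667 mol
Mass of C3H8 = 0.666667 mol × 44.09 g/mol = 29.39 g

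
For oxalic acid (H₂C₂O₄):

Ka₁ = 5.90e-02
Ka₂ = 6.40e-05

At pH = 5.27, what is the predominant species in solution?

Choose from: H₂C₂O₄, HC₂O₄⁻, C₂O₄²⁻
C₂O₄²⁻

pKa1 = 1.23, pKa2 = 4.19. Each pKa is the crossover between adjacent species; pH = 5.27 lies in the region where C₂O₄²⁻ predominates.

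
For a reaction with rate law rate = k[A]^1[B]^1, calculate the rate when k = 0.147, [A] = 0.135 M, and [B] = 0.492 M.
0.009764 M/s

rate = k·[A]^1·[B]^1 = 0.147·(0.135)^1·(0.492)^1 = 0.147·0.135·0.492 = 0.009764 M/s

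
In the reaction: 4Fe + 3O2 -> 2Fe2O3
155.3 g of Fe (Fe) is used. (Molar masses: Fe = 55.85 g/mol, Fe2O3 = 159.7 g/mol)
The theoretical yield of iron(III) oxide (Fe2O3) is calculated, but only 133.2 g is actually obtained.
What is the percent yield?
Moles of Fe = 155.3 g ÷ 55.85 g/mol = 2.78066 mol
Mole ratio: 2 mol Fe2O3 / 4 mol Fe
Moles of Fe2O3 = 2.78066 × (2/4) = 1.39033 mol
Theoretical yield = 1.39033 mol × 159.7 g/mol = 222.04 g
Actual yield = 133.2 g
Percent yield = (133.2 / 222.04) × 100% = 60.0%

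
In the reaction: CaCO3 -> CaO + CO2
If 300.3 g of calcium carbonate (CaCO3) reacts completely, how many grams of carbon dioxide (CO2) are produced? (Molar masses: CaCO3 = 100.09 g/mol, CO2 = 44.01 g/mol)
Moles of CaCO3 = 300.3 g ÷ 100.09 g/mol = 3.0003 mol
Mole ratio: 1 mol CO2 / 1 mol CaCO3
Moles of CO2 = 3.0003 × (1/1) = 3.0003 mol
Mass of CO2 = 3.0003 mol × 44.01 g/mol = 132 g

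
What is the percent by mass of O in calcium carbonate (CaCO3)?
Mass of O in formula = 16.0 × 3 = 48 g/mol
Molar mass = 100.09 g/mol
% O = (48/100.09) × 100% = 47.96%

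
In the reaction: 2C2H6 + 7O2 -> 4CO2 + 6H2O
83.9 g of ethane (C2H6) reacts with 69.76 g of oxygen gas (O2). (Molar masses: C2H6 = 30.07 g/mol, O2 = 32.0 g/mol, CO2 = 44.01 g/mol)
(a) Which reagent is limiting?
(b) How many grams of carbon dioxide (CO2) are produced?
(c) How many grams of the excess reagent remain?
(a) O2, (b) 54.82 g, (c) 65.17 g

Moles of C2H6 = 83.9 g ÷ 30.07 g/mol = 2.79016 mol
Moles of O2 = 69.76 g ÷ 32.0 g/mol = 2.18 mol
Moles ÷ coefficient: C2H6: 2.79016/2 = 1.395, O2: 2.18/7 = 0.3114
(a) O2 has the smaller value, so O2 is the limiting reagent.
(b) Moles of CO2 = 2.18 mol O2 × (4/7) = 1.24571 mol; mass = 1.24571 mol × 44.01 g/mol = 54.82 g
(c) C2H6 consumed = 2.18 × (2/7) = 0.622857 mol; remaining = 2.79016 − 0.622857 = 2.1673 mol; mass = 2.1673 mol × 30.07 g/mol = 65.17 g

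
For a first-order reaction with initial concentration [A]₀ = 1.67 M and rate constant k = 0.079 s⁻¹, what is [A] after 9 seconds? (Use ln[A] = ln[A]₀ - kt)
0.8202 M

ln[A] = ln[A]₀ - k·t = ln(1.67) - (0.079)·(9) = 0.5128 - 0.7110 = -0.1982
[A] = e^(-0.1982) = 0.8202 M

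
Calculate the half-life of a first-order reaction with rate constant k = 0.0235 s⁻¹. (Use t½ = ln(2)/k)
29.50 s

t½ = ln(2)/k = 0.6931/0.0235 = 29.50 s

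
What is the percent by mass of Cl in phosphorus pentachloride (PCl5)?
Mass of Cl in formula = 35.45 × 5 = 177.25 g/mol
Molar mass = 208.22 g/mol
% Cl = (177.25/208.22) × 100% = 85.13%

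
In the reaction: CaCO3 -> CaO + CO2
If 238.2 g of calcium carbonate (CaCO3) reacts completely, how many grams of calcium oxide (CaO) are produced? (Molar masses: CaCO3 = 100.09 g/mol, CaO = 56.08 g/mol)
Moles of CaCO3 = 238.2 g ÷ 100.09 g/mol = 2.37986 mol
Mole ratio: 1 mol CaO / 1 mol CaCO3
Moles of CaO = 2.37986 × (1/1) = 2.37986 mol
Mass of CaO = 2.37986 mol × 56.08 g/mol = 133.5 g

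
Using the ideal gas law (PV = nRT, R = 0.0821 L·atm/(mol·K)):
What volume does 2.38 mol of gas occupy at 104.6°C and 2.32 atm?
T = 104.6°C + 273.15 = 377.75 K
V = nRT/P = (2.38 × 0.0821 × 377.75) / 2.32
V = 31.82 L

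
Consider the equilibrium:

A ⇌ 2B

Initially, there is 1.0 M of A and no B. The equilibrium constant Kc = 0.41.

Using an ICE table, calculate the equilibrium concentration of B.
[B] = 0.546 M

ICE: [A] = 1.0 − x, [B] = 2x.
Kc = (2x)²/(1.0 − x) = 0.41 ⇒ 4x² + 0.41x − 0.41 = 0.
x = (−0.41 + √(0.41² + 4·4·0.41))/(2·4) = (−0.41 + √6.7281)/8 = 0.27298.
[B] = 2x = 0.546 M.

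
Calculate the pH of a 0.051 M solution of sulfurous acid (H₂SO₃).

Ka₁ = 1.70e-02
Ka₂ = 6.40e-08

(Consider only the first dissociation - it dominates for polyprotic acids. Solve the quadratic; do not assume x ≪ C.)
pH = 1.65

x² + Ka₁·x − Ka₁·C = 0 with Ka₁ = 1.70e-02, C = 0.051.
x = (−Ka₁ + √(Ka₁² + 4·Ka₁·C))/2 = 2.2147e-02 M, so pH = 1.65.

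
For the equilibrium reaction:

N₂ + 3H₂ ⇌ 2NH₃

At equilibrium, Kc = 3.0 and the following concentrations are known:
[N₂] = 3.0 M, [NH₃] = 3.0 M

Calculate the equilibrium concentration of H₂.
[H₂] = 1.0000 M

Kc = ([NH₃]^2) / ([N₂] × [H₂]^3) = 3.0
[H₂]^3 = (product terms)/(Kc · other reactant terms) = 9 / (3.0 · 3) = 1
[H₂] = (1)^(1/3) = 1.0000 M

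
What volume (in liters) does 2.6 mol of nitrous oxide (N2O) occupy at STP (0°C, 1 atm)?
At STP, 1 mol of gas occupies 22.4 L
Volume = 2.6 mol × 22.4 L/mol = 58.24 L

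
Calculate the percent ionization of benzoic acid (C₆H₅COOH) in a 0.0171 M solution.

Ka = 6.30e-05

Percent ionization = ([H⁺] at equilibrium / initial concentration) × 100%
Percent ionization = 5.89%

Let x = [H⁺]. Ka = x²/(C - x) ⇒ x² + (6.30e-05)x - (6.30e-05)(0.0171) = 0. x = 1.0069e-03. Percent = (1.0069e-03/0.0171) × 100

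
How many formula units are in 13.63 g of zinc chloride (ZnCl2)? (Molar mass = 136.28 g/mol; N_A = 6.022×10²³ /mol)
Moles = 13.63 g ÷ 136.28 g/mol = 0.100015 mol
Formula units = 0.100015 mol × 6.022×10²³ /mol = 6.023e+22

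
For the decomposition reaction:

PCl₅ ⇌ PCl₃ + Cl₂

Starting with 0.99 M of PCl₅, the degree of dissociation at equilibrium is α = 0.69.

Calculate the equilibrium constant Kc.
K_c = 1.5204

x = α·[A]₀ = 0.69 × 0.99 = 0.6831 M dissociated.
At eq: [PCl₅] = 0.99 − 0.6831 = 0.3069 M; [PCl₃] = [Cl₂] = x = 0.6831 M.
Kc = [PCl₃][Cl₂]/[PCl₅] = (0.6831)²/0.3069 = 1.52.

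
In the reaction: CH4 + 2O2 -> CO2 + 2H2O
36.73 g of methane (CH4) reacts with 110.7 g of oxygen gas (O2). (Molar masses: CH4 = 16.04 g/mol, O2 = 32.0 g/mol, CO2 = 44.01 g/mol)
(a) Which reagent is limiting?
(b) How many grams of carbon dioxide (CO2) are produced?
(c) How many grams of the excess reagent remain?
(a) O2, (b) 76.12 g, (c) 8.986 g

Moles of CH4 = 36.73 g ÷ 16.04 g/mol = 2.2899 mol
Moles of O2 = 110.7 g ÷ 32.0 g/mol = 3.45938 mol
Moles ÷ coefficient: CH4: 2.2899/1 = 2.29, O2: 3.45938/2 = 1.73
(a) O2 has the smaller value, so O2 is the limiting reagent.
(b) Moles of CO2 = 3.45938 mol O2 × (1/2) = 1.72969 mol; mass = 1.72969 mol × 44.01 g/mol = 76.12 g
(c) CH4 consumed = 3.45938 × (1/2) = 1.72969 mol; remaining = 2.2899 − 1.72969 = 0.560213 mol; mass = 0.560213 mol × 16.04 g/mol = 8.986 g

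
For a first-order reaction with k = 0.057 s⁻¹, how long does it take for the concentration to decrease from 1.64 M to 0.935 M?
9.86 s

From ln[A] = ln[A]₀ - k·t: t = ln([A]₀/[A])/k = ln(1.64/0.935)/0.057 = ln(1.7540)/0.057 = 0.5619/0.057 = 9.86 s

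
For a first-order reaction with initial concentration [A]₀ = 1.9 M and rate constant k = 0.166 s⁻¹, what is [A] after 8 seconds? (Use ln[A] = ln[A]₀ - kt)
0.5035 M

ln[A] = ln[A]₀ - k·t = ln(1.9) - (0.166)·(8) = 0.6419 - 1.3280 = -0.6861
[A] = e^(-0.6861) = 0.5035 M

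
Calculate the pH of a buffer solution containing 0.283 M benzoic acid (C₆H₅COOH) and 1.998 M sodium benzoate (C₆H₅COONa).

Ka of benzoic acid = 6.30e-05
pH = 5.05

pKa = -log(6.30e-05) = 4.20. pH = pKa + log([A⁻]/[HA]) = 4.20 + log(1.998/0.283)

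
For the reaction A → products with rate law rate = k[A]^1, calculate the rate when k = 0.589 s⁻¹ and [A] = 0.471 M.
0.2774 M/s

rate = k·[A]^1 = 0.589·(0.471)^1 = 0.589·0.471 = 0.2774 M/s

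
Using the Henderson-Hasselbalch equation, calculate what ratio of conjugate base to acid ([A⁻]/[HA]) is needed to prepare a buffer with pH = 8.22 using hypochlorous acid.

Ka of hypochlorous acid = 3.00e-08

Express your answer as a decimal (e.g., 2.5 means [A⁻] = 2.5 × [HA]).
[A⁻]/[HA] = 4.979

pKa = −log(3.00e-08) = 7.5229. pH = pKa + log([A⁻]/[HA]). 8.22 = 7.5229 + log(ratio). log(ratio) = 8.22 − 7.5229 = 0.6971. ratio = 10^(0.6971) = 4.979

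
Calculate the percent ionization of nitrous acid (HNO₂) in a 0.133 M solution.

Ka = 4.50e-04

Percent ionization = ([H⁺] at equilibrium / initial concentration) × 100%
Percent ionization = 5.65%

Let x = [H⁺]. Ka = x²/(C - x) ⇒ x² + (4.50e-04)x - (4.50e-04)(0.133) = 0. x = 7.5145e-03. Percent = (7.5145e-03/0.133) × 100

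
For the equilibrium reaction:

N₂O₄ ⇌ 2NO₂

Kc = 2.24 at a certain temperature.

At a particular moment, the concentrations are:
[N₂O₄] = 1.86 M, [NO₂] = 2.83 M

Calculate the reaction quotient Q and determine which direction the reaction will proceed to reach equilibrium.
Q = 4.306, Q > K, reaction proceeds reverse (toward reactants)

Q = ([NO₂]^2) / ([N₂O₄])
  = ((2.83)^2) / ((1.86)) = 8.0089/1.86 = 4.306
Since Q = 4.306 > Kc = 2.24, the reaction proceeds reverse (toward reactants) to reach equilibrium.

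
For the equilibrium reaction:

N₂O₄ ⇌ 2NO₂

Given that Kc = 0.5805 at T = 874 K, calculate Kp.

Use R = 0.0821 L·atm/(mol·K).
K_p = 41.6540

Δn = (moles gaseous products) − (moles gaseous reactants) = 1
T = 874 K; RT = 0.0821 × 874 = 71.7554
Kp = Kc·(RT)^Δn = 0.5805 × (71.7554)^1 = 0.5805 × 71.7554 = 41.6540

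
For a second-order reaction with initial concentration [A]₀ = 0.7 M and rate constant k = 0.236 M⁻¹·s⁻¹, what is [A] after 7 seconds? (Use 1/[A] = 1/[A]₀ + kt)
0.3246 M

1/[A] = 1/[A]₀ + k·t = 1/0.7 + (0.236)·(7) = 1.4286 + 1.6520 = 3.0806
[A] = 1/3.0806 = 0.3246 M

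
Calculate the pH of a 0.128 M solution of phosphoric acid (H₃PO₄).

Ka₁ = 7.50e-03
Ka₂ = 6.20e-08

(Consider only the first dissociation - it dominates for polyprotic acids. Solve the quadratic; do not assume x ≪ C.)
pH = 1.56

x² + Ka₁·x − Ka₁·C = 0 with Ka₁ = 7.50e-03, C = 0.128.
x = (−Ka₁ + √(Ka₁² + 4·Ka₁·C))/2 = 2.7460e-02 M, so pH = 1.56.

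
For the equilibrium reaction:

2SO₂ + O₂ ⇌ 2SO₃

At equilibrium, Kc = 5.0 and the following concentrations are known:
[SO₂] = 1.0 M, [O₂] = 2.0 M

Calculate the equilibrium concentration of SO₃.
[SO₃] = 3.1623 M

Kc = ([SO₃]^2) / ([SO₂]^2 × [O₂]) = 5.0
[SO₃]^2 = Kc · (reactant terms)/(other product terms) = 5.0 · 2 / 1 = 10
[SO₃] = (10)^(1/2) = 3.1623 M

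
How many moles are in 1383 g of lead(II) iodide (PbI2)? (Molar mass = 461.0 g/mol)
Moles = 1383 g ÷ 461.0 g/mol = 3 mol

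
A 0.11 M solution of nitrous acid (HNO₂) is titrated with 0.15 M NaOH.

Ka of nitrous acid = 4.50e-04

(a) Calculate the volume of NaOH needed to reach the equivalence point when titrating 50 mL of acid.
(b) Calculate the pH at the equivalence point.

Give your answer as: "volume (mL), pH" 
V = 36.7 mL, pH = 8.07

(a) At equivalence: moles acid = moles base.
moles acid = 0.11 × 0.05 = 0.0055 mol; V_NaOH = 0.0055/0.15 = 0.03667 L = 36.7 mL.
(b) At equivalence, all acid → conjugate base A⁻ at [A⁻] = 0.0055/0.08667 = 0.06346 M.
Kb = Kw/Ka = 1.0e-14/4.50e-04 = 2.222e-11; [OH⁻] = √(Kb·[A⁻]) = 1.188e-06; pOH = 5.93; pH = 14 − pOH = 8.07.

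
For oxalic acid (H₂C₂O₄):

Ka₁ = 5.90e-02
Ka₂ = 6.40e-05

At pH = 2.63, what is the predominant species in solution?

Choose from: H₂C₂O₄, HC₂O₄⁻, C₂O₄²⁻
HC₂O₄⁻

pKa1 = 1.23, pKa2 = 4.19. Each pKa is the crossover between adjacent species; pH = 2.63 lies in the region where HC₂O₄⁻ predominates.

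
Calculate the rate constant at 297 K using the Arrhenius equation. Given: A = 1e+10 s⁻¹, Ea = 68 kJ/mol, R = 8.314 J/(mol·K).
1.10e-02 s⁻¹

k = A·exp(-Ea/(R·T)) = 1e+10·exp(-68000/(8.314·297)) = 1e+10·exp(-27.5386) = 1e+10·1.0968e-12 = 1.10e-02 s⁻¹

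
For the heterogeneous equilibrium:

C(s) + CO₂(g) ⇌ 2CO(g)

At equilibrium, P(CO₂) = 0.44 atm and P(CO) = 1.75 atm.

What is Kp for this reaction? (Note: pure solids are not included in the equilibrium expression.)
K_p = 6.960

Solid C is excluded.
Kp = P(CO)²/P(CO₂) = (1.75)²/0.44 = 3.062/0.44 = 6.960.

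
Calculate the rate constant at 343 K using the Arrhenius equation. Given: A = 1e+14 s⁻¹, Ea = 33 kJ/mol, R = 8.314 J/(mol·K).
9.43e+08 s⁻¹

k = A·exp(-Ea/(R·T)) = 1e+14·exp(-33000/(8.314·343)) = 1e+14·exp(-11.5720) = 1e+14·9.4260e-06 = 9.43e+08 s⁻¹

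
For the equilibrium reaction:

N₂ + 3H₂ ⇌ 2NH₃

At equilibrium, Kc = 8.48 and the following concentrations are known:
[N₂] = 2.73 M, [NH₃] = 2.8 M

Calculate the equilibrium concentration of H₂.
[H₂] = 0.6970 M

Kc = ([NH₃]^2) / ([N₂] × [H₂]^3) = 8.48
[H₂]^3 = (product terms)/(Kc · other reactant terms) = 7.84 / (8.48 · 2.73) = 0.33866
[H₂] = (0.33866)^(1/3) = 0.6970 M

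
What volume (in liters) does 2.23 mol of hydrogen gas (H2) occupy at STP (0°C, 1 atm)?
At STP, 1 mol of gas occupies 22.4 L
Volume = 2.23 mol × 22.4 L/mol = 49.95 L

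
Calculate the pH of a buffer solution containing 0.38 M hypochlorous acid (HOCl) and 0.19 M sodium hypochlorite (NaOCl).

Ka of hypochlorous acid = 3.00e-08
pH = 7.22

pKa = -log(3.00e-08) = 7.52. pH = pKa + log([A⁻]/[HA]) = 7.52 + log(0.19/0.38)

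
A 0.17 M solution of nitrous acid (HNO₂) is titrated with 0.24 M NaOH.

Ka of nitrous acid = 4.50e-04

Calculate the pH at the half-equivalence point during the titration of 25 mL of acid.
pH = pKa = 3.35

At the half-equivalence point, [HA] = [A⁻], so by Henderson–Hasselbalch pH = pKa + log(1) = pKa.
pKa = −log(4.50e-04) = 3.35.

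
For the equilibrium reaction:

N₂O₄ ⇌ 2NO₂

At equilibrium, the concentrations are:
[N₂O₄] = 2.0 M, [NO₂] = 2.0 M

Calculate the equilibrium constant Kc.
K_c = 2.0000

Kc = ([NO₂]^2) / ([N₂O₄])
   = ((2.0)^2) / ((2.0))
   = 4 / 2 = 2.0000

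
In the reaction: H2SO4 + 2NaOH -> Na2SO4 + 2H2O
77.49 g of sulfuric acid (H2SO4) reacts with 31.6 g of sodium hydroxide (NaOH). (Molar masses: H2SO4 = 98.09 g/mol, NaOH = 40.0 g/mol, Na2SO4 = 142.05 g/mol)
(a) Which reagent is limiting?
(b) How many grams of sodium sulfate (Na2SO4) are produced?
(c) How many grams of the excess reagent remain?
(a) NaOH, (b) 56.11 g, (c) 38.74 g

Moles of H2SO4 = 77.49 g ÷ 98.09 g/mol = 0.789989 mol
Moles of NaOH = 31.6 g ÷ 40.0 g/mol = 0.79 mol
Moles ÷ coefficient: H2SO4: 0.789989/1 = 0.79, NaOH: 0.79/2 = 0.395
(a) NaOH has the smaller value, so NaOH is the limiting reagent.
(b) Moles of Na2SO4 = 0.79 mol NaOH × (1/2) = 0.395 mol; mass = 0.395 mol × 142.05 g/mol = 56.11 g
(c) H2SO4 consumed = 0.79 × (1/2) = 0.395 mol; remaining = 0.789989 − 0.395 = 0.394989 mol; mass = 0.394989 mol × 98.09 g/mol = 38.74 g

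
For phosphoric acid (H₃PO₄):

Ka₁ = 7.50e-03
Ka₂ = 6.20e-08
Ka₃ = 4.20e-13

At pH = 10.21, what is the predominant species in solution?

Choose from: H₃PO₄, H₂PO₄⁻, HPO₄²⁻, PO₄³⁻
HPO₄²⁻

pKa1 = 2.12, pKa2 = 7.21, pKa3 = 12.38. Each pKa is the crossover between adjacent species; pH = 10.21 lies in the region where HPO₄²⁻ predominates.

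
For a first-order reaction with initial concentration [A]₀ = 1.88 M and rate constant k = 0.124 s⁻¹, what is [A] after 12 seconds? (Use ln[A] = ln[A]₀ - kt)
0.4245 M

ln[A] = ln[A]₀ - k·t = ln(1.88) - (0.124)·(12) = 0.6313 - 1.4880 = -0.8567
[A] = e^(-0.8567) = 0.4245 M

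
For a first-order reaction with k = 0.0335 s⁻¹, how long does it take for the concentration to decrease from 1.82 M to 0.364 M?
48.04 s

From ln[A] = ln[A]₀ - k·t: t = ln([A]₀/[A])/k = ln(1.82/0.364)/0.0335 = ln(5.0000)/0.0335 = 1.6094/0.0335 = 48.04 s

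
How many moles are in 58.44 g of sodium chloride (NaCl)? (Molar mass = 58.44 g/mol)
Moles = 58.44 g ÷ 58.44 g/mol = 1 mol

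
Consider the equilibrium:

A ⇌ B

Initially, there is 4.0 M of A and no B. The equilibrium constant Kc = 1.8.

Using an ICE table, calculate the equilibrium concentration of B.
[B] = 2.571 M

ICE: [A] = 4.0 − x, [B] = x.
Kc = x/(4.0 − x) = 1.8 ⇒ x = 1.8·4.0/(1 + 1.8) = 7.2/2.8 = 2.571.
[B] = x = 2.571 M.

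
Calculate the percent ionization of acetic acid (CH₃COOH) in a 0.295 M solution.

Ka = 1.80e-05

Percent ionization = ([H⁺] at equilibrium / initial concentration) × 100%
Percent ionization = 0.778%

Let x = [H⁺]. Ka = x²/(C - x) ⇒ x² + (1.80e-05)x - (1.80e-05)(0.295) = 0. x = 2.2954e-03. Percent = (2.2954e-03/0.295) × 100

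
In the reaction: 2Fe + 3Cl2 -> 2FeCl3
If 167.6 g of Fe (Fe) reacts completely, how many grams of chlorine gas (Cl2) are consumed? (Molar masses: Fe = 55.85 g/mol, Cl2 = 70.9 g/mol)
Moles of Fe = 167.6 g ÷ 55.85 g/mol = 3.0009 mol
Mole ratio: 3 mol Cl2 / 2 mol Fe
Moles of Cl2 = 3.0009 × (3/2) = 4.50134 mol
Mass of Cl2 = 4.50134 mol × 70.9 g/mol = 319.1 g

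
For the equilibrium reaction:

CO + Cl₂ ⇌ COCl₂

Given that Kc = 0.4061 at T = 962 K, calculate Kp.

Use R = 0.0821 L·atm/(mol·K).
K_p = 0.0051

Δn = (moles gaseous products) − (moles gaseous reactants) = -1
T = 962 K; RT = 0.0821 × 962 = 78.9802
Kp = Kc·(RT)^Δn = 0.4061 × (78.9802)^-1 = 0.4061 × 0.0126614 = 0.0051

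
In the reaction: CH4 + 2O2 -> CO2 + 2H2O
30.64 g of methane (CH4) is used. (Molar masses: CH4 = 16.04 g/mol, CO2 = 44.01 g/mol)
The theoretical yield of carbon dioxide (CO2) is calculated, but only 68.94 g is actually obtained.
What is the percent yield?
Moles of CH4 = 30.64 g ÷ 16.04 g/mol = 1.91022 mol
Mole ratio: 1 mol CO2 / 1 mol CH4
Moles of CO2 = 1.91022 × (1/1) = 1.91022 mol
Theoretical yield = 1.91022 mol × 44.01 g/mol = 84.069 g
Actual yield = 68.94 g
Percent yield = (68.94 / 84.069) × 100% = 82.0%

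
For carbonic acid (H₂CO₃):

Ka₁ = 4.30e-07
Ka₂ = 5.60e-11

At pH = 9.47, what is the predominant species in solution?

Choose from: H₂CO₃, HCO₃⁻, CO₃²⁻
HCO₃⁻

pKa1 = 6.37, pKa2 = 10.25. Each pKa is the crossover between adjacent species; pH = 9.47 lies in the region where HCO₃⁻ predominates.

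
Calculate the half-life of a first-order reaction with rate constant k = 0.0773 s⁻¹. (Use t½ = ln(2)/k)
8.97 s

t½ = ln(2)/k = 0.6931/0.0773 = 8.97 s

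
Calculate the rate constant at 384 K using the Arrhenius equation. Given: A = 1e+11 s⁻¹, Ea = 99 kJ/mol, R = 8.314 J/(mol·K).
3.41e-03 s⁻¹

k = A·exp(-Ea/(R·T)) = 1e+11·exp(-99000/(8.314·384)) = 1e+11·exp(-31.0094) = 1e+11·3.4101e-14 = 3.41e-03 s⁻¹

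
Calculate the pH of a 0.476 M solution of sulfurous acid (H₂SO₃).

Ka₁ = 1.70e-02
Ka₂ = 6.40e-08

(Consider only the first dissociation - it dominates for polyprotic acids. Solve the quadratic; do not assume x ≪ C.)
pH = 1.09

x² + Ka₁·x − Ka₁·C = 0 with Ka₁ = 1.70e-02, C = 0.476.
x = (−Ka₁ + √(Ka₁² + 4·Ka₁·C))/2 = 8.1856e-02 M, so pH = 1.09.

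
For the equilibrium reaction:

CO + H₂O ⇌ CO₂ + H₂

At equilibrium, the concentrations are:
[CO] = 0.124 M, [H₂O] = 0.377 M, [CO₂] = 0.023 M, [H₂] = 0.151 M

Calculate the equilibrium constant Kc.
K_c = 0.0743

Kc = ([CO₂] × [H₂]) / ([CO] × [H₂O])
   = ((0.023)·(0.151)) / ((0.124)·(0.377))
   = 0.003473 / 0.046748 = 0.0743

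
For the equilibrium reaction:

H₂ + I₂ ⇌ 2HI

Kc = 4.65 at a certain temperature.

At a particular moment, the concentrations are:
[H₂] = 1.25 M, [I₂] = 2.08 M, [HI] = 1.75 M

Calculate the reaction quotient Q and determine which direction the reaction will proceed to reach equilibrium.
Q = 1.178, Q < K, reaction proceeds forward (toward products)

Q = ([HI]^2) / ([H₂] × [I₂])
  = ((1.75)^2) / ((1.25)·(2.08)) = 3.0625/2.6 = 1.178
Since Q = 1.178 < Kc = 4.65, the reaction proceeds forward (toward products) to reach equilibrium.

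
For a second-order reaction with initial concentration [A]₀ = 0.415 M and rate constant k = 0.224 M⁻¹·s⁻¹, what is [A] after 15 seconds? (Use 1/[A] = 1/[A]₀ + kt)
0.1733 M

1/[A] = 1/[A]₀ + k·t = 1/0.415 + (0.224)·(15) = 2.4096 + 3.3600 = 5.7696
[A] = 1/5.7696 = 0.1733 M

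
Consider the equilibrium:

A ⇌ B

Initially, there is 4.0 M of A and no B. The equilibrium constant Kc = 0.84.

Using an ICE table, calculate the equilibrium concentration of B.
[B] = 1.826 M

ICE: [A] = 4.0 − x, [B] = x.
Kc = x/(4.0 − x) = 0.84 ⇒ x = 0.84·4.0/(1 + 0.84) = 3.36/1.84 = 1.826.
[B] = x = 1.826 M.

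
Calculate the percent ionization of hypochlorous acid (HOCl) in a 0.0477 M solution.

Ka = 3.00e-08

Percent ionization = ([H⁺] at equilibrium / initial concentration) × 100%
Percent ionization = 0.0793%

Let x = [H⁺]. Ka = x²/(C - x) ⇒ x² + (3.00e-08)x - (3.00e-08)(0.0477) = 0. x = 3.7814e-05. Percent = (3.7814e-05/0.0477) × 100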